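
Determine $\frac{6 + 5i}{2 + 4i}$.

Multiply numerator and denominator by conjugate (2 - 4i):
= (6 + 5i)(2 - 4i) / (2^2 + 4^2)
= (32 - 14i) / 20
Divide through by 2: (16 - 7i) / 10
= 8/5 - (7/10)i


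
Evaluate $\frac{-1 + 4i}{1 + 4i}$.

Multiply numerator and denominator by conjugate (1 - 4i):
= (-1 + 4i)(1 - 4i) / (1^2 + 4^2)
= (15 + 8i) / 17
= 15/17 + (8/17)i


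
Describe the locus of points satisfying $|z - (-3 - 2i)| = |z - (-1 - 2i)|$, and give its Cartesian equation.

|z - z1| = |z - z2| means z is equidistant from z1 and z2,
i.e. the perpendicular bisector of the segment from (-3, -2) to (-1, -2) (midpoint (-2, -2)).
With z = x + yi, square both sides:
(x - (-3))^2 + (y - (-2))^2 = (x - (-1))^2 + (y - (-2))^2
The x^2 and y^2 terms cancel: 4x + 0y = 5 - 13 = -8
Simplify: x = -2
Locus: Perpendicular bisector of the segment from (-3, -2) to (-1, -2): the line x = -2


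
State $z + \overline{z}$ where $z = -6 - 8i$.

z + conjugate(z) = (a + bi) + (a - bi) = 2a
= 2 * (-6) = -12


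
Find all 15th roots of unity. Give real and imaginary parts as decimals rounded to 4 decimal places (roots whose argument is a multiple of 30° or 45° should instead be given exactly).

ω_k = e^(2πik/15) = cos(2πk/15) + i sin(2πk/15) for k = 0, 1, ..., 14
Roots: 1, 0.9135 + 0.4067i, 0.6691 + 0.7431i, 0.3090 + 0.9511i, -0.1045 + 0.9945i, -1/2 + (sqrt(3)/2)i, -0.8090 + 0.5878i, -0.9781 + 0.2079i, -0.9781 - 0.2079i, -0.8090 - 0.5878i, -1/2 - (sqrt(3)/2)i, -0.1045 - 0.9945i, 0.3090 - 0.9511i, 0.6691 - 0.7431i, 0.9135 - 0.4067i


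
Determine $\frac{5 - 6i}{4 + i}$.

Multiply numerator and denominator by conjugate (4 - i):
= (5 - 6i)(4 - i) / (4^2 + 1^2)
= (14 - 29i) / 17
= 14/17 - (29/17)i


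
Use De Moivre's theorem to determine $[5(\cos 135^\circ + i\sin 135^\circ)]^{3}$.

By De Moivre: z^n = r^n(cos(nθ) + i sin(nθ))
= 5^3(cos(3*135°) + i sin(3*135°))
= 125(cos 45° + i sin 45°)
= 125*sqrt(2)/2 + (125*sqrt(2)/2)i


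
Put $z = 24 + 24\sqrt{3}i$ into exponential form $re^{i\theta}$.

r = |z| = sqrt((24)^2 + (24*sqrt(3))^2) = sqrt(576 + 1728) = sqrt(2304) = 48
θ = arctan(b/a) = arctan(41.5692/24) (quadrant-adjusted) = 60° = π/3
z = 48e^(i*π/3)


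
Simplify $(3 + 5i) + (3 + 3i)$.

(3 + 3) + (5 + 3)i = 6 + 8i


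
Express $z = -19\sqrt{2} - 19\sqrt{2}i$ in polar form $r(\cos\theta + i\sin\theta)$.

r = |z| = sqrt(a^2 + b^2) = sqrt((-19*sqrt(2))^2 + (-19*sqrt(2))^2) = sqrt(722 + 722) = sqrt(1444) = 38
θ = arctan(b/a) = arctan(-26.8701/-26.8701) (quadrant-adjusted) = 225°
z = 38(cos 225° + i sin 225°)


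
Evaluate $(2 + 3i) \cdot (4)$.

(a1*a2 - b1*b2) + (a1*b2 + b1*a2)i
= (8 - 0) + (0 + 12)i
= 8 + 12i


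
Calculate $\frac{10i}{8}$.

Divisor is real, so divide each part by 8:
= 0 + (5/4)i


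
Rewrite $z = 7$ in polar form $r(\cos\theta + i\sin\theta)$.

r = |z| = sqrt(a^2 + b^2) = sqrt((7)^2 + (0)^2) = sqrt(49 + 0) = sqrt(49) = 7
b = 0 and a > 0, so z lies on the positive real axis: θ = 0°
z = 7(cos 0° + i sin 0°)


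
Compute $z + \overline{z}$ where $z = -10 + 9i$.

z + conjugate(z) = (a + bi) + (a - bi) = 2a
= 2 * (-10) = -20


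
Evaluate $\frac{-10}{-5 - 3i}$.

Multiply numerator and denominator by conjugate (-5 + 3i):
= (-10)(-5 + 3i) / ((-5)^2 + (-3)^2)
= (50 - 30i) / 34
Divide through by 2: (25 - 15i) / 17
= 25/17 - (15/17)i


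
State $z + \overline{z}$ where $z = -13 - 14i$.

z + conjugate(z) = (a + bi) + (a - bi) = 2a
= 2 * (-13) = -26


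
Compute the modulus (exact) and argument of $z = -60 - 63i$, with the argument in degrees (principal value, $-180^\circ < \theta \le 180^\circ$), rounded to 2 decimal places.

|z| = sqrt((-60)^2 + (-63)^2) = 87
arg(z) = arctan(b/a) = arctan(-63/-60) (quadrant-adjusted) = -133.60°


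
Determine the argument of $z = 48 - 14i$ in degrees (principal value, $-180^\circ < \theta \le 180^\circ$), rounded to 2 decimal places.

θ = arctan(b/a) = arctan(-14/48) (quadrant-adjusted) = -16.26°


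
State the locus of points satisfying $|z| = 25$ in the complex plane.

|z| = 25 means sqrt(x^2 + y^2) = 25
This is a circle of radius 25 centered at the origin


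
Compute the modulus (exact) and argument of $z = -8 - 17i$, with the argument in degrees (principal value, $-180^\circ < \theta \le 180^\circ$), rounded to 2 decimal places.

|z| = sqrt((-8)^2 + (-17)^2) = sqrt(353)
arg(z) = arctan(b/a) = arctan(-17/-8) (quadrant-adjusted) = -115.20°


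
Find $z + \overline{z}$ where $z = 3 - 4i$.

z + conjugate(z) = (a + bi) + (a - bi) = 2a
= 2 * 3 = 6


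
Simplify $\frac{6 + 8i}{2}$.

Divisor is real, so divide each part by 2:
= 3 + 4i


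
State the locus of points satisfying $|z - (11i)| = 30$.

|z - z0| = r describes a circle centered at z0 with radius r
Here z0 = 11i and r = 30
Locus: Circle centered at (0, 11) with radius 30


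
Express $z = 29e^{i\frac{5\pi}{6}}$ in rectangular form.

a = r cos θ = 29 * -sqrt(3)/2 = -29*sqrt(3)/2
b = r sin θ = 29 * 1/2 = 29/2
z = -29*sqrt(3)/2 + (29/2)i


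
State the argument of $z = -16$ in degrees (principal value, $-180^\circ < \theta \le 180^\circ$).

b = 0 and a < 0, so z lies on the negative real axis: θ = 180°


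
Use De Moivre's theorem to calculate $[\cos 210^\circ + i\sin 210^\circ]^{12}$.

By De Moivre: z^n = r^n(cos(nθ) + i sin(nθ))
= 1^12(cos(12*210°) + i sin(12*210°))
= 1(cos 0° + i sin 0°)
= 1


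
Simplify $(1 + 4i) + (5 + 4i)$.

(1 + 5) + (4 + 4)i = 6 + 8i


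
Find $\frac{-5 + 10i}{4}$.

Divisor is real, so divide each part by 4:
= -5/4 + (5/2)i


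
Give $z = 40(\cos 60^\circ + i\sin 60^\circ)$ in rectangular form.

a = r cos θ = 40 * 1/2 = 20
b = r sin θ = 40 * sqrt(3)/2 = 20*sqrt(3)
z = 20 + 20*sqrt(3)i


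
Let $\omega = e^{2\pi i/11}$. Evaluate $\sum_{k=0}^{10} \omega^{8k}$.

Let ζ = ω^8 = e^(2πi·8/11). Since 11 ∤ 8, ζ ≠ 1.
Sum = Σ_{k=0}^{10} ζ^k = (ζ^11 - 1)/(ζ - 1) = (ω^{8·11} - 1)/(ζ - 1) = (1 - 1)/(ζ - 1) = 0


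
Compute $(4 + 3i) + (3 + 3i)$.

(4 + 3) + (3 + 3)i = 7 + 6i


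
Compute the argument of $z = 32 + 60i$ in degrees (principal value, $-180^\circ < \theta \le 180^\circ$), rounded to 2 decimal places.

θ = arctan(b/a) = arctan(60/32) (quadrant-adjusted) = 61.93°


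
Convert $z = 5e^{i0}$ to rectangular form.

a = r cos θ = 5 * 1 = 5
b = r sin θ = 5 * 0 = 0
z = 5


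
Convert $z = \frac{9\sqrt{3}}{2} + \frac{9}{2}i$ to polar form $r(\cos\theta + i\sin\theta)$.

r = |z| = sqrt(a^2 + b^2) = sqrt((9*sqrt(3)/2)^2 + (9/2)^2) = sqrt(243/4 + 81/4) = sqrt(81) = 9
θ = arctan(b/a) = arctan(4.5/7.7942) (quadrant-adjusted) = 30°
z = 9(cos 30° + i sin 30°)


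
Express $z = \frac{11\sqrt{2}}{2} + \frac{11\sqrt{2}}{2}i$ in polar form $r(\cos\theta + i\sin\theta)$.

r = |z| = sqrt(a^2 + b^2) = sqrt((11*sqrt(2)/2)^2 + (11*sqrt(2)/2)^2) = sqrt(121/2 + 121/2) = sqrt(121) = 11
θ = arctan(b/a) = arctan(7.7782/7.7782) (quadrant-adjusted) = 45°
z = 11(cos 45° + i sin 45°)


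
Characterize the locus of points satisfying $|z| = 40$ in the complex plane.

|z| = 40 means sqrt(x^2 + y^2) = 40
This is a circle of radius 40 centered at the origin


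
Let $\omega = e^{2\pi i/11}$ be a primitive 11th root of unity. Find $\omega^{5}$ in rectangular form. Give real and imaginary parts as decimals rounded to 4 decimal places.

ω^5 = e^(2πi·5/11) = e^(i·10π/11)
= cos(10π/11) + i sin(10π/11)
= -0.9595 + 0.2817i


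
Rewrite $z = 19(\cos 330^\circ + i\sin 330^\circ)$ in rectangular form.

a = r cos θ = 19 * sqrt(3)/2 = 19*sqrt(3)/2
b = r sin θ = 19 * -1/2 = -19/2
z = 19*sqrt(3)/2 - (19/2)i


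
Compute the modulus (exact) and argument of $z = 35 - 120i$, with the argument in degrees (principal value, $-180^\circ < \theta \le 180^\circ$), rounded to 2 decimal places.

|z| = sqrt(35^2 + (-120)^2) = 125
arg(z) = arctan(b/a) = arctan(-120/35) (quadrant-adjusted) = -73.74°


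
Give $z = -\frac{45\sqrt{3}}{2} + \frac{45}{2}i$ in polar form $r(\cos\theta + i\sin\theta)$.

r = |z| = sqrt(a^2 + b^2) = sqrt((-45*sqrt(3)/2)^2 + (45/2)^2) = sqrt(6075/4 + 2025/4) = sqrt(2025) = 45
θ = arctan(b/a) = arctan(22.5/-38.9711) (quadrant-adjusted) = 150°
z = 45(cos 150° + i sin 150°)


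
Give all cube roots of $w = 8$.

|w| = 8, arg(w) = 0°
Root modulus = 8^(1/3) = 2
Root arguments: θ_k = (0° + 360°k)/3 for k = 0, 1, ..., 2
Roots: 2, -1 + sqrt(3)i, -1 - sqrt(3)i


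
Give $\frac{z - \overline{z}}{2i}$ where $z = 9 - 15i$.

z - conjugate(z) = 2bi
(z - conjugate(z))/(2i) = 2bi/(2i) = b = -15


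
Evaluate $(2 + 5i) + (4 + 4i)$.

(2 + 4) + (5 + 4)i = 6 + 9i


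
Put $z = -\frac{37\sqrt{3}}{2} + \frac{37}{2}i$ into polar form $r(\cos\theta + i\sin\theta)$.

r = |z| = sqrt(a^2 + b^2) = sqrt((-37*sqrt(3)/2)^2 + (37/2)^2) = sqrt(4107/4 + 1369/4) = sqrt(1369) = 37
θ = arctan(b/a) = arctan(18.5/-32.0429) (quadrant-adjusted) = 150°
z = 37(cos 150° + i sin 150°)


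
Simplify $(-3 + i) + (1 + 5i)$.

(-3 + 1) + (1 + 5)i = -2 + 6i


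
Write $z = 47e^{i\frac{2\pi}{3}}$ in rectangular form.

a = r cos θ = 47 * -1/2 = -47/2
b = r sin θ = 47 * sqrt(3)/2 = 47*sqrt(3)/2
z = -47/2 + (47*sqrt(3)/2)i


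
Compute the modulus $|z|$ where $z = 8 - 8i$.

|z| = sqrt(a^2 + b^2) = sqrt(8^2 + (-8)^2) = sqrt(128) = sqrt(128)


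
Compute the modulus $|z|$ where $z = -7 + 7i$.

|z| = sqrt(a^2 + b^2) = sqrt((-7)^2 + 7^2) = sqrt(98) = sqrt(98)


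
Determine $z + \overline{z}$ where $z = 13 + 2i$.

z + conjugate(z) = (a + bi) + (a - bi) = 2a
= 2 * 13 = 26


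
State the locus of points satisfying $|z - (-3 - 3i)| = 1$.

|z - z0| = r describes a circle centered at z0 with radius r
Here z0 = -3 - 3i and r = 1
Locus: Circle centered at (-3, -3) with radius 1


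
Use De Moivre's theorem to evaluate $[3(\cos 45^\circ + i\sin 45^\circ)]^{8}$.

By De Moivre: z^n = r^n(cos(nθ) + i sin(nθ))
= 3^8(cos(8*45°) + i sin(8*45°))
= 6561(cos 0° + i sin 0°)
= 6561


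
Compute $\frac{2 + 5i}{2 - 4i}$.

Multiply numerator and denominator by conjugate (2 + 4i):
= (2 + 5i)(2 + 4i) / (2^2 + (-4)^2)
= (-16 + 18i) / 20
Divide through by 2: (-8 + 9i) / 10
= -4/5 + (9/10)i


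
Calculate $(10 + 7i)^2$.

(a + bi)^2 = a^2 - b^2 + 2abi
= 10^2 - 7^2 + 2*10*7i
= 51 + 140i


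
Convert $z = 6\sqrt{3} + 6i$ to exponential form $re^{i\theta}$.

r = |z| = sqrt((6*sqrt(3))^2 + (6)^2) = sqrt(108 + 36) = sqrt(144) = 12
θ = arctan(b/a) = arctan(6/10.3923) (quadrant-adjusted) = 30° = π/6
z = 12e^(i*π/6)


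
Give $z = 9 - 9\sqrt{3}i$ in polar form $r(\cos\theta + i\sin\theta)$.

r = |z| = sqrt(a^2 + b^2) = sqrt((9)^2 + (-9*sqrt(3))^2) = sqrt(81 + 243) = sqrt(324) = 18
θ = arctan(b/a) = arctan(-15.5885/9) (quadrant-adjusted) = 300°
z = 18(cos 300° + i sin 300°)


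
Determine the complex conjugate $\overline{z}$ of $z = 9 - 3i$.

If z = a + bi, then conjugate(z) = a - bi
conjugate(9 - 3i) = 9 + 3i


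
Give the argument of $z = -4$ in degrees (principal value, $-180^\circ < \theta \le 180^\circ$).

b = 0 and a < 0, so z lies on the negative real axis: θ = 180°


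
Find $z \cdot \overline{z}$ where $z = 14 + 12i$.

z * conjugate(z) = |z|^2 = a^2 + b^2
= 14^2 + 12^2 = 340


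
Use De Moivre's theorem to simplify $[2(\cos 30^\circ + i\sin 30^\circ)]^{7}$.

By De Moivre: z^n = r^n(cos(nθ) + i sin(nθ))
= 2^7(cos(7*30°) + i sin(7*30°))
= 128(cos 210° + i sin 210°)
= -64*sqrt(3) - 64i


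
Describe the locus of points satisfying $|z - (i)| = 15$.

|z - z0| = r describes a circle centered at z0 with radius r
Here z0 = i and r = 15
Locus: Circle centered at (0, 1) with radius 15


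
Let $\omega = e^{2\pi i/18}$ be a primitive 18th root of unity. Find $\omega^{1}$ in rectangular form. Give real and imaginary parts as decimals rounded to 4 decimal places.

ω^1 = e^(2πi·1/18) = e^(i·1π/9)
= cos(1π/9) + i sin(1π/9)
= 0.9397 + 0.3420i


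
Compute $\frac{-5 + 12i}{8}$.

Divisor is real, so divide each part by 8:
= -5/8 + (3/2)i


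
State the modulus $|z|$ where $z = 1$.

|z| = sqrt(a^2 + b^2) = sqrt(1^2 + 0^2) = sqrt(1) = 1


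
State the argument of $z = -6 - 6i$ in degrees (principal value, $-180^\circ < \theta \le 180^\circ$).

θ = arctan(b/a) = arctan(-6/-6) (quadrant-adjusted) = -135°


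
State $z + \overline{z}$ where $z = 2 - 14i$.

z + conjugate(z) = (a + bi) + (a - bi) = 2a
= 2 * 2 = 4


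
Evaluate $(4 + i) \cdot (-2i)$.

(a1*a2 - b1*b2) + (a1*b2 + b1*a2)i
= (0 - (-2)) + (-8 + 0)i
= 2 - 8i


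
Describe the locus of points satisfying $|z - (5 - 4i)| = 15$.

|z - z0| = r describes a circle centered at z0 with radius r
Here z0 = 5 - 4i and r = 15
Locus: Circle centered at (5, -4) with radius 15


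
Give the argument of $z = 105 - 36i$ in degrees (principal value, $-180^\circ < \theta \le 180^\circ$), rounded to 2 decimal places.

θ = arctan(b/a) = arctan(-36/105) (quadrant-adjusted) = -18.92°


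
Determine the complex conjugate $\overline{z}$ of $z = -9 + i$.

If z = a + bi, then conjugate(z) = a - bi
conjugate(-9 + i) = -9 - i


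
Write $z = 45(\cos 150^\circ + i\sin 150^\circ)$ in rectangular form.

a = r cos θ = 45 * -sqrt(3)/2 = -45*sqrt(3)/2
b = r sin θ = 45 * 1/2 = 45/2
z = -45*sqrt(3)/2 + (45/2)i


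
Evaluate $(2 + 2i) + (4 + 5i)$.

(2 + 4) + (2 + 5)i = 6 + 7i


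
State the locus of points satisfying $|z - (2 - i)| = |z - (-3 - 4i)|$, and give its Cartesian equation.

|z - z1| = |z - z2| means z is equidistant from z1 and z2,
i.e. the perpendicular bisector of the segment from (2, -1) to (-3, -4) (midpoint (-1/2, -5/2)).
With z = x + yi, square both sides:
(x - 2)^2 + (y - (-1))^2 = (x - (-3))^2 + (y - (-4))^2
The x^2 and y^2 terms cancel: -10x + (-6)y = 25 - 5 = 20
Simplify: 5x + 3y = -10
Locus: Perpendicular bisector of the segment from (2, -1) to (-3, -4): the line 5x + 3y = -10


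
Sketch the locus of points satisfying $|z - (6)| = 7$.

|z - z0| = r describes a circle centered at z0 with radius r
Here z0 = 6 and r = 7
Locus: Circle centered at (6, 0) with radius 7


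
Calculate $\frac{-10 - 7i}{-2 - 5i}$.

Multiply numerator and denominator by conjugate (-2 + 5i):
= (-10 - 7i)(-2 + 5i) / ((-2)^2 + (-5)^2)
= (55 - 36i) / 29
= 55/29 - (36/29)i


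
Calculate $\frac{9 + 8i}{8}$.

Divisor is real, so divide each part by 8:
= 9/8 + i


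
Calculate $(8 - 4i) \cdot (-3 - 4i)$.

(a1*a2 - b1*b2) + (a1*b2 + b1*a2)i
= (-24 - 16) + (-32 + 12)i
= -40 - 20i


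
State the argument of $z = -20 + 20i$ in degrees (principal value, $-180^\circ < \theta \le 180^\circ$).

θ = arctan(b/a) = arctan(20/-20) (quadrant-adjusted) = 135°


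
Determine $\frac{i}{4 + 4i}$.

Multiply numerator and denominator by conjugate (4 - 4i):
= (i)(4 - 4i) / (4^2 + 4^2)
= (4 + 4i) / 32
Divide through by 4: (1 + i) / 8
= 1/8 + (1/8)i


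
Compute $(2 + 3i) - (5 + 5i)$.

(2 - 5) + (3 - 5)i = -3 - 2i


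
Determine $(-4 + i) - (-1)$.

(-4 - (-1)) + (1 - 0)i = -3 + i


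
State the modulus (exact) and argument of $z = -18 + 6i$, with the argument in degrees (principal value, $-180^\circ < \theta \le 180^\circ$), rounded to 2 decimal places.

|z| = sqrt((-18)^2 + 6^2) = sqrt(360)
arg(z) = arctan(b/a) = arctan(6/-18) (quadrant-adjusted) = 161.57°


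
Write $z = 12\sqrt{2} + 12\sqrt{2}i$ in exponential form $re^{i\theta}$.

r = |z| = sqrt((12*sqrt(2))^2 + (12*sqrt(2))^2) = sqrt(288 + 288) = sqrt(576) = 24
θ = arctan(b/a) = arctan(16.9706/16.9706) (quadrant-adjusted) = 45° = π/4
z = 24e^(i*π/4)


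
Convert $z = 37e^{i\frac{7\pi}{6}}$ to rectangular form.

a = r cos θ = 37 * -sqrt(3)/2 = -37*sqrt(3)/2
b = r sin θ = 37 * -1/2 = -37/2
z = -37*sqrt(3)/2 - (37/2)i


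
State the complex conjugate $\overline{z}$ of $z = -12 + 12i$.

If z = a + bi, then conjugate(z) = a - bi
conjugate(-12 + 12i) = -12 - 12i


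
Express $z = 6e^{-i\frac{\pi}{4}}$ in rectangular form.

a = r cos θ = 6 * sqrt(2)/2 = 3*sqrt(2)
b = r sin θ = 6 * -sqrt(2)/2 = -3*sqrt(2)
z = 3*sqrt(2) - 3*sqrt(2)i


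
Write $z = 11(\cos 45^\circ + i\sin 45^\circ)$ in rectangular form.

a = r cos θ = 11 * sqrt(2)/2 = 11*sqrt(2)/2
b = r sin θ = 11 * sqrt(2)/2 = 11*sqrt(2)/2
z = 11*sqrt(2)/2 + (11*sqrt(2)/2)i


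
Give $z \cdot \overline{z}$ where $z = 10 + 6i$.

z * conjugate(z) = |z|^2 = a^2 + b^2
= 10^2 + 6^2 = 136


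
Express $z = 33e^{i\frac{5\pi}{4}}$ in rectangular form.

a = r cos θ = 33 * -sqrt(2)/2 = -33*sqrt(2)/2
b = r sin θ = 33 * -sqrt(2)/2 = -33*sqrt(2)/2
z = -33*sqrt(2)/2 - (33*sqrt(2)/2)i


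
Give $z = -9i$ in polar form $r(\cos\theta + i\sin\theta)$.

r = |z| = sqrt(a^2 + b^2) = sqrt((0)^2 + (-9)^2) = sqrt(0 + 81) = sqrt(81) = 9
a = 0 and b < 0, so z lies on the negative imaginary axis: θ = 270°
z = 9(cos 270° + i sin 270°)


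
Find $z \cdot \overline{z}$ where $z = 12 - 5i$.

z * conjugate(z) = |z|^2 = a^2 + b^2
= 12^2 + (-5)^2 = 169


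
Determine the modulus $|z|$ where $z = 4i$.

|z| = sqrt(a^2 + b^2) = sqrt(0^2 + 4^2) = sqrt(16) = 4


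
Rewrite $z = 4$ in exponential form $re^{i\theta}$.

r = |z| = sqrt((4)^2 + (0)^2) = sqrt(16 + 0) = sqrt(16) = 4
b = 0 and a > 0, so z lies on the positive real axis: θ = 0
z = 4e^(i*0) = 4


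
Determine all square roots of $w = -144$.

|w| = 144, arg(w) = 180°
Root modulus = 144^(1/2) = 12
Root arguments: θ_k = (180° + 360°k)/2 for k = 0, 1, ..., 1
Roots: 12i, -12i


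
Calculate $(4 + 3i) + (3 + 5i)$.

(4 + 3) + (3 + 5)i = 7 + 8i


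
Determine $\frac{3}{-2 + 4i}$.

Multiply numerator and denominator by conjugate (-2 - 4i):
= (3)(-2 - 4i) / ((-2)^2 + 4^2)
= (-6 - 12i) / 20
Divide through by 2: (-3 - 6i) / 10
= -3/10 - (3/5)i


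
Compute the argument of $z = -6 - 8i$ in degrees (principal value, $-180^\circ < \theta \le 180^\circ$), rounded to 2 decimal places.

θ = arctan(b/a) = arctan(-8/-6) (quadrant-adjusted) = -126.87°


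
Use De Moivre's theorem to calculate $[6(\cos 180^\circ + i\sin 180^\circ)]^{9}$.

By De Moivre: z^n = r^n(cos(nθ) + i sin(nθ))
= 6^9(cos(9*180°) + i sin(9*180°))
= 10077696(cos 180° + i sin 180°)
= -10077696


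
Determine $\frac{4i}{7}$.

Divisor is real, so divide each part by 7:
= 0 + (4/7)i


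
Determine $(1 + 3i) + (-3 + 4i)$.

(1 + (-3)) + (3 + 4)i = -2 + 7i


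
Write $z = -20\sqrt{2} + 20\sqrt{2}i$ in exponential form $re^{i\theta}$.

r = |z| = sqrt((-20*sqrt(2))^2 + (20*sqrt(2))^2) = sqrt(800 + 800) = sqrt(1600) = 40
θ = arctan(b/a) = arctan(28.2843/-28.2843) (quadrant-adjusted) = 135° = 3π/4
z = 40e^(i*3π/4)


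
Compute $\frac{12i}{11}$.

Divisor is real, so divide each part by 11:
= 0 + (12/11)i


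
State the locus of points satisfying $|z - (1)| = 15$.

|z - z0| = r describes a circle centered at z0 with radius r
Here z0 = 1 and r = 15
Locus: Circle centered at (1, 0) with radius 15


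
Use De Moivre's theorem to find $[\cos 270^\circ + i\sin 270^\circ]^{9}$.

By De Moivre: z^n = r^n(cos(nθ) + i sin(nθ))
= 1^9(cos(9*270°) + i sin(9*270°))
= 1(cos 270° + i sin 270°)
= -i


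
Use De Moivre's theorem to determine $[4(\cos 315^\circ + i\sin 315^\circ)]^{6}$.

By De Moivre: z^n = r^n(cos(nθ) + i sin(nθ))
= 4^6(cos(6*315°) + i sin(6*315°))
= 4096(cos 90° + i sin 90°)
= 4096i


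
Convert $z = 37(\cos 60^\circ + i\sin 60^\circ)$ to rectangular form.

a = r cos θ = 37 * 1/2 = 37/2
b = r sin θ = 37 * sqrt(3)/2 = 37*sqrt(3)/2
z = 37/2 + (37*sqrt(3)/2)i


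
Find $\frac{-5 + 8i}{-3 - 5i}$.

Multiply numerator and denominator by conjugate (-3 + 5i):
= (-5 + 8i)(-3 + 5i) / ((-3)^2 + (-5)^2)
= (-25 - 49i) / 34
= -25/34 - (49/34)i


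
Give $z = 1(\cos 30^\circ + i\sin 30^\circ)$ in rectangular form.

a = r cos θ = 1 * sqrt(3)/2 = sqrt(3)/2
b = r sin θ = 1 * 1/2 = 1/2
z = sqrt(3)/2 + (1/2)i


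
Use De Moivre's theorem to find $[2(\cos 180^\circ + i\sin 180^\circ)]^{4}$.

By De Moivre: z^n = r^n(cos(nθ) + i sin(nθ))
= 2^4(cos(4*180°) + i sin(4*180°))
= 16(cos 0° + i sin 0°)
= 16


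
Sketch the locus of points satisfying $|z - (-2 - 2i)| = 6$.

|z - z0| = r describes a circle centered at z0 with radius r
Here z0 = -2 - 2i and r = 6
Locus: Circle centered at (-2, -2) with radius 6


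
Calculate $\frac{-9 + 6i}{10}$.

Divisor is real, so divide each part by 10:
= -9/10 + (3/5)i


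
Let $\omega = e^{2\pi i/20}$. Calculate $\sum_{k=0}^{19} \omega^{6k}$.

Let ζ = ω^6 = e^(2πi·6/20). Since 20 ∤ 6, ζ ≠ 1.
Sum = Σ_{k=0}^{19} ζ^k = (ζ^20 - 1)/(ζ - 1) = (ω^{6·20} - 1)/(ζ - 1) = (1 - 1)/(ζ - 1) = 0


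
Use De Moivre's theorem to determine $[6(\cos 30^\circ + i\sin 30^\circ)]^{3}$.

By De Moivre: z^n = r^n(cos(nθ) + i sin(nθ))
= 6^3(cos(3*30°) + i sin(3*30°))
= 216(cos 90° + i sin 90°)
= 216i


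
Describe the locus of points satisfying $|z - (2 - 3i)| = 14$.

|z - z0| = r describes a circle centered at z0 with radius r
Here z0 = 2 - 3i and r = 14
Locus: Circle centered at (2, -3) with radius 14


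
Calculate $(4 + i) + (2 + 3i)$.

(4 + 2) + (1 + 3)i = 6 + 4i


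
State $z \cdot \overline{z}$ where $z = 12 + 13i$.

z * conjugate(z) = |z|^2 = a^2 + b^2
= 12^2 + 13^2 = 313


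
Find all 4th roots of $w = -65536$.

|w| = 65536, arg(w) = 180°
Root modulus = 65536^(1/4) = 16
Root arguments: θ_k = (180° + 360°k)/4 for k = 0, 1, ..., 3
Roots: 8*sqrt(2) + 8*sqrt(2)i, -8*sqrt(2) + 8*sqrt(2)i, -8*sqrt(2) - 8*sqrt(2)i, 8*sqrt(2) - 8*sqrt(2)i


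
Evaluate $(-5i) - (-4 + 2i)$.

(0 - (-4)) + (-5 - 2)i = 4 - 7i


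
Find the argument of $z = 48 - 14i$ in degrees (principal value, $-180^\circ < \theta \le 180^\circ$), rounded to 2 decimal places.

θ = arctan(b/a) = arctan(-14/48) (quadrant-adjusted) = -16.26°


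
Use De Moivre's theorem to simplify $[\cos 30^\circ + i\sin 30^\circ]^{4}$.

By De Moivre: z^n = r^n(cos(nθ) + i sin(nθ))
= 1^4(cos(4*30°) + i sin(4*30°))
= 1(cos 120° + i sin 120°)
= -1/2 + (sqrt(3)/2)i


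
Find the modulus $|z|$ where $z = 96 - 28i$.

|z| = sqrt(a^2 + b^2) = sqrt(96^2 + (-28)^2) = sqrt(10000) = 100


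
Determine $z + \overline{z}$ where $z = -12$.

z + conjugate(z) = (a + bi) + (a - bi) = 2a
= 2 * (-12) = -24


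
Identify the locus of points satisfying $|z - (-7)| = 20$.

|z - z0| = r describes a circle centered at z0 with radius r
Here z0 = -7 and r = 20
Locus: Circle centered at (-7, 0) with radius 20


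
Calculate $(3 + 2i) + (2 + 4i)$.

(3 + 2) + (2 + 4)i = 5 + 6i


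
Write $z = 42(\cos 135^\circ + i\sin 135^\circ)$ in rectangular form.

a = r cos θ = 42 * -sqrt(2)/2 = -21*sqrt(2)
b = r sin θ = 42 * sqrt(2)/2 = 21*sqrt(2)
z = -21*sqrt(2) + 21*sqrt(2)i


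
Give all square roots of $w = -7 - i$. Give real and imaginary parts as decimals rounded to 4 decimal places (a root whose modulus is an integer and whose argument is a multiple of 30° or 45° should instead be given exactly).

|w| = sqrt(50) ≈ 7.071068, arg(w) ≈ 188.130102°
Root modulus = sqrt(50)^(1/2) ≈ 2.659148
Root arguments: θ_k = (arg(w) + 360°k)/2 for k = 0, 1, ..., 1
Compute each root as (root modulus)(cos θ_k + i sin θ_k) using full-precision intermediates, then round to 4 decimal places.
Roots: -0.1885 + 2.6525i, 0.1885 - 2.6525i


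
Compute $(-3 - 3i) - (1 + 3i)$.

(-3 - 1) + (-3 - 3)i = -4 - 6i


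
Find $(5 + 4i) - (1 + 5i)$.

(5 - 1) + (4 - 5)i = 4 - i


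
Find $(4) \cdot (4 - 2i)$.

(a1*a2 - b1*b2) + (a1*b2 + b1*a2)i
= (16 - 0) + (-8 + 0)i
= 16 - 8i


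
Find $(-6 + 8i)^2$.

(a + bi)^2 = a^2 - b^2 + 2abi
= (-6)^2 - 8^2 + 2*(-6)*8i
= -28 - 96i


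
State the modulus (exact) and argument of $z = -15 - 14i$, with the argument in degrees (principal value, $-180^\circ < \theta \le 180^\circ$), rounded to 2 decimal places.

|z| = sqrt((-15)^2 + (-14)^2) = sqrt(421)
arg(z) = arctan(b/a) = arctan(-14/-15) (quadrant-adjusted) = -136.97°


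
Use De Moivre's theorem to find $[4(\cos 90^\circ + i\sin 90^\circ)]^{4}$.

By De Moivre: z^n = r^n(cos(nθ) + i sin(nθ))
= 4^4(cos(4*90°) + i sin(4*90°))
= 256(cos 0° + i sin 0°)
= 256


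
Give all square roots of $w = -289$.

|w| = 289, arg(w) = 180°
Root modulus = 289^(1/2) = 17
Root arguments: θ_k = (180° + 360°k)/2 for k = 0, 1, ..., 1
Roots: 17i, -17i


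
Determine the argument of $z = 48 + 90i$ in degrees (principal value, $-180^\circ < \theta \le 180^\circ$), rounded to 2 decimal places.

θ = arctan(b/a) = arctan(90/48) (quadrant-adjusted) = 61.93°


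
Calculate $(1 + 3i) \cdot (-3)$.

(a1*a2 - b1*b2) + (a1*b2 + b1*a2)i
= (-3 - 0) + (0 + (-9))i
= -3 - 9i


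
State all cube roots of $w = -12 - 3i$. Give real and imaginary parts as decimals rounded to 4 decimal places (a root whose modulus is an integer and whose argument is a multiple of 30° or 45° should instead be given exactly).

|w| = sqrt(153) ≈ 12.369317, arg(w) ≈ 194.036243°
Root modulus = sqrt(153)^(1/3) ≈ 2.312678
Root arguments: θ_k = (arg(w) + 360°k)/3 for k = 0, 1, ..., 2
Compute each root as (root modulus)(cos θ_k + i sin θ_k) using full-precision intermediates, then round to 4 decimal places.
Roots: 0.9891 + 2.0905i, -2.3050 - 0.1886i, 1.3159 - 1.9018i


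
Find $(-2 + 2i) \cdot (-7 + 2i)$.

(a1*a2 - b1*b2) + (a1*b2 + b1*a2)i
= (14 - 4) + (-4 + (-14))i
= 10 - 18i


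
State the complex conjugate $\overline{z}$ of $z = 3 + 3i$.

If z = a + bi, then conjugate(z) = a - bi
conjugate(3 + 3i) = 3 - 3i


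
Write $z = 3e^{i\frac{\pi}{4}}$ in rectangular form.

a = r cos θ = 3 * sqrt(2)/2 = 3*sqrt(2)/2
b = r sin θ = 3 * sqrt(2)/2 = 3*sqrt(2)/2
z = 3*sqrt(2)/2 + (3*sqrt(2)/2)i


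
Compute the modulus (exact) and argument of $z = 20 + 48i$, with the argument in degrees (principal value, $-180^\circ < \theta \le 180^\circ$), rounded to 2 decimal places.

|z| = sqrt(20^2 + 48^2) = 52
arg(z) = arctan(b/a) = arctan(48/20) (quadrant-adjusted) = 67.38°


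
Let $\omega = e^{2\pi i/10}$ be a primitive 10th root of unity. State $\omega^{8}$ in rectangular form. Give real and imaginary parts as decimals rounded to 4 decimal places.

ω^8 = e^(2πi·8/10) = e^(i·8π/5)
= cos(8π/5) + i sin(8π/5)
= 0.3090 - 0.9511i


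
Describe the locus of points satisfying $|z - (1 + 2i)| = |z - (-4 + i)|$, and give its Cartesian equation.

|z - z1| = |z - z2| means z is equidistant from z1 and z2,
i.e. the perpendicular bisector of the segment from (1, 2) to (-4, 1) (midpoint (-3/2, 3/2)).
With z = x + yi, square both sides:
(x - 1)^2 + (y - 2)^2 = (x - (-4))^2 + (y - 1)^2
The x^2 and y^2 terms cancel: -10x + (-2)y = 17 - 5 = 12
Simplify: 5x + y = -6
Locus: Perpendicular bisector of the segment from (1, 2) to (-4, 1): the line 5x + y = -6


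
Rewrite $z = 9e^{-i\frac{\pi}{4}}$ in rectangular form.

a = r cos θ = 9 * sqrt(2)/2 = 9*sqrt(2)/2
b = r sin θ = 9 * -sqrt(2)/2 = -9*sqrt(2)/2
z = 9*sqrt(2)/2 - (9*sqrt(2)/2)i


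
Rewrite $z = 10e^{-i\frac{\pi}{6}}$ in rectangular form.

a = r cos θ = 10 * sqrt(3)/2 = 5*sqrt(3)
b = r sin θ = 10 * -1/2 = -5
z = 5*sqrt(3) - 5i


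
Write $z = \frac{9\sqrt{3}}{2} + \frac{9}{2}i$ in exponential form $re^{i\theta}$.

r = |z| = sqrt((9*sqrt(3)/2)^2 + (9/2)^2) = sqrt(243/4 + 81/4) = sqrt(81) = 9
θ = arctan(b/a) = arctan(4.5/7.7942) (quadrant-adjusted) = 30° = π/6
z = 9e^(i*π/6)


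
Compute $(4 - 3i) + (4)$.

(4 + 4) + (-3 + 0)i = 8 - 3i


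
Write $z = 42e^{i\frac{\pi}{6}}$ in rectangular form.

a = r cos θ = 42 * sqrt(3)/2 = 21*sqrt(3)
b = r sin θ = 42 * 1/2 = 21
z = 21*sqrt(3) + 21i


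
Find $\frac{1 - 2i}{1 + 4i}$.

Multiply numerator and denominator by conjugate (1 - 4i):
= (1 - 2i)(1 - 4i) / (1^2 + 4^2)
= (-7 - 6i) / 17
= -7/17 - (6/17)i


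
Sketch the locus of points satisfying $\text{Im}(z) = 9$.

Im(z) = y where z = x + yi; the equation y = 9 is satisfied by all points with that y-coordinate
Locus: Horizontal line y = 9


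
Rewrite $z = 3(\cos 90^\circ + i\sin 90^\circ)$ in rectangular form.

a = r cos θ = 3 * 0 = 0
b = r sin θ = 3 * 1 = 3
z = 3i


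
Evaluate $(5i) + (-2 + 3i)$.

(0 + (-2)) + (5 + 3)i = -2 + 8i


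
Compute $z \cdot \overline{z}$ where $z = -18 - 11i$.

z * conjugate(z) = |z|^2 = a^2 + b^2
= (-18)^2 + (-11)^2 = 445


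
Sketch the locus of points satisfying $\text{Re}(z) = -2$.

Re(z) = x where z = x + yi; the equation x = -2 is satisfied by all points with that x-coordinate
Locus: Vertical line x = -2


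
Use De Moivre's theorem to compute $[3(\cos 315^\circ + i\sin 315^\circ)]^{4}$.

By De Moivre: z^n = r^n(cos(nθ) + i sin(nθ))
= 3^4(cos(4*315°) + i sin(4*315°))
= 81(cos 180° + i sin 180°)
= -81


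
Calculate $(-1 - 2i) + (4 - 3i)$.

(-1 + 4) + (-2 + (-3))i = 3 - 5i


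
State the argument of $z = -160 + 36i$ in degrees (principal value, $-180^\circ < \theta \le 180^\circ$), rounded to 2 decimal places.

θ = arctan(b/a) = arctan(36/-160) (quadrant-adjusted) = 167.32°


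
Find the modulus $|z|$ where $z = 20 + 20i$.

|z| = sqrt(a^2 + b^2) = sqrt(20^2 + 20^2) = sqrt(800) = sqrt(800)


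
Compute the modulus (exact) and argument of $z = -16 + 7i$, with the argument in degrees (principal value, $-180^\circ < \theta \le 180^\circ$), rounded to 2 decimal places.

|z| = sqrt((-16)^2 + 7^2) = sqrt(305)
arg(z) = arctan(b/a) = arctan(7/-16) (quadrant-adjusted) = 156.37°


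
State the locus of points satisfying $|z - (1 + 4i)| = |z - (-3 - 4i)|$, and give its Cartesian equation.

|z - z1| = |z - z2| means z is equidistant from z1 and z2,
i.e. the perpendicular bisector of the segment from (1, 4) to (-3, -4) (midpoint (-1, 0)).
With z = x + yi, square both sides:
(x - 1)^2 + (y - 4)^2 = (x - (-3))^2 + (y - (-4))^2
The x^2 and y^2 terms cancel: -8x + (-16)y = 25 - 17 = 8
Simplify: x + 2y = -1
Locus: Perpendicular bisector of the segment from (1, 4) to (-3, -4): the line x + 2y = -1


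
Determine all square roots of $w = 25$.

|w| = 25, arg(w) = 0°
Root modulus = 25^(1/2) = 5
Root arguments: θ_k = (0° + 360°k)/2 for k = 0, 1, ..., 1
Roots: 5, -5


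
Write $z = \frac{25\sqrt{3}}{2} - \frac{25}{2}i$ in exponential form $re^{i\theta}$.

r = |z| = sqrt((25*sqrt(3)/2)^2 + (-25/2)^2) = sqrt(1875/4 + 625/4) = sqrt(625) = 25
θ = arctan(b/a) = arctan(-12.5/21.6506) (quadrant-adjusted) = -30° = -π/6
z = 25e^(-i*π/6)


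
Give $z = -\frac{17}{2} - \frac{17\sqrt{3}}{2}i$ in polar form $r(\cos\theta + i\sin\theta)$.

r = |z| = sqrt(a^2 + b^2) = sqrt((-17/2)^2 + (-17*sqrt(3)/2)^2) = sqrt(289/4 + 867/4) = sqrt(289) = 17
θ = arctan(b/a) = arctan(-14.7224/-8.5) (quadrant-adjusted) = 240°
z = 17(cos 240° + i sin 240°)


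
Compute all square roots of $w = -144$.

|w| = 144, arg(w) = 180°
Root modulus = 144^(1/2) = 12
Root arguments: θ_k = (180° + 360°k)/2 for k = 0, 1, ..., 1
Roots: 12i, -12i


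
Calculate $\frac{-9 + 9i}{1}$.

Divisor is real, so divide each part by 1:
= -9 + 9i


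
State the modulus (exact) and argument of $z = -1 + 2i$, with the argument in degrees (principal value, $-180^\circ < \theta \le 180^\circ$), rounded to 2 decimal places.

|z| = sqrt((-1)^2 + 2^2) = sqrt(5)
arg(z) = arctan(b/a) = arctan(2/-1) (quadrant-adjusted) = 116.57°


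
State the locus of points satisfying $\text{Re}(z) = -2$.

Re(z) = x where z = x + yi; the equation x = -2 is satisfied by all points with that x-coordinate
Locus: Vertical line x = -2


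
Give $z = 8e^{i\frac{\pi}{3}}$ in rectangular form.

a = r cos θ = 8 * 1/2 = 4
b = r sin θ = 8 * sqrt(3)/2 = 4*sqrt(3)
z = 4 + 4*sqrt(3)i


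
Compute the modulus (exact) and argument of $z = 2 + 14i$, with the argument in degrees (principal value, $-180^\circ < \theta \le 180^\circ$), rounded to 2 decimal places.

|z| = sqrt(2^2 + 14^2) = sqrt(200)
arg(z) = arctan(b/a) = arctan(14/2) (quadrant-adjusted) = 81.87°


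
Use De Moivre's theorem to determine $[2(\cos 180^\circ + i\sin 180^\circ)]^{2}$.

By De Moivre: z^n = r^n(cos(nθ) + i sin(nθ))
= 2^2(cos(2*180°) + i sin(2*180°))
= 4(cos 0° + i sin 0°)
= 4


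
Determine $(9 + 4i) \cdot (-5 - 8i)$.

(a1*a2 - b1*b2) + (a1*b2 + b1*a2)i
= (-45 - (-32)) + (-72 + (-20))i
= -13 - 92i


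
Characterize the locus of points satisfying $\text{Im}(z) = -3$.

Im(z) = y where z = x + yi; the equation y = -3 is satisfied by all points with that y-coordinate
Locus: Horizontal line y = -3


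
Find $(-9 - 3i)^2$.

(a + bi)^2 = a^2 - b^2 + 2abi
= (-9)^2 - (-3)^2 + 2*(-9)*(-3)i
= 72 + 54i


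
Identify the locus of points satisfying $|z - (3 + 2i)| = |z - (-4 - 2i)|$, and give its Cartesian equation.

|z - z1| = |z - z2| means z is equidistant from z1 and z2,
i.e. the perpendicular bisector of the segment from (3, 2) to (-4, -2) (midpoint (-1/2, 0)).
With z = x + yi, square both sides:
(x - 3)^2 + (y - 2)^2 = (x - (-4))^2 + (y - (-2))^2
The x^2 and y^2 terms cancel: -14x + (-8)y = 20 - 13 = 7
Simplify: 14x + 8y = -7
Locus: Perpendicular bisector of the segment from (3, 2) to (-4, -2): the line 14x + 8y = -7


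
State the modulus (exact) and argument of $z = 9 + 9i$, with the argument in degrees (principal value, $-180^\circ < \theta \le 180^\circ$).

|z| = sqrt(9^2 + 9^2) = sqrt(162)
arg(z) = arctan(b/a) = arctan(9/9) (quadrant-adjusted) = 45°


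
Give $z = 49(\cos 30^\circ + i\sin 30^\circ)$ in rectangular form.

a = r cos θ = 49 * sqrt(3)/2 = 49*sqrt(3)/2
b = r sin θ = 49 * 1/2 = 49/2
z = 49*sqrt(3)/2 + (49/2)i


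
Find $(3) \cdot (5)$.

(a1*a2 - b1*b2) + (a1*b2 + b1*a2)i
= (15 - 0) + (0 + 0)i
= 15


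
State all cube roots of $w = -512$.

|w| = 512, arg(w) = 180°
Root modulus = 512^(1/3) = 8
Root arguments: θ_k = (180° + 360°k)/3 for k = 0, 1, ..., 2
Roots: 4 + 4*sqrt(3)i, -8, 4 - 4*sqrt(3)i


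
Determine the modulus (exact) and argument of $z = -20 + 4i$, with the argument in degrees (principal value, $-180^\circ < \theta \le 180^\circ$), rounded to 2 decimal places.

|z| = sqrt((-20)^2 + 4^2) = sqrt(416)
arg(z) = arctan(b/a) = arctan(4/-20) (quadrant-adjusted) = 168.69°


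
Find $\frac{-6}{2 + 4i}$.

Multiply numerator and denominator by conjugate (2 - 4i):
= (-6)(2 - 4i) / (2^2 + 4^2)
= (-12 + 24i) / 20
Divide through by 4: (-3 + 6i) / 5
= -3/5 + (6/5)i


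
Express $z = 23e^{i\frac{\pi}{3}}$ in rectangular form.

a = r cos θ = 23 * 1/2 = 23/2
b = r sin θ = 23 * sqrt(3)/2 = 23*sqrt(3)/2
z = 23/2 + (23*sqrt(3)/2)i


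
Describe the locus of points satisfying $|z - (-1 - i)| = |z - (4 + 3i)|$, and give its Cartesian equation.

|z - z1| = |z - z2| means z is equidistant from z1 and z2,
i.e. the perpendicular bisector of the segment from (-1, -1) to (4, 3) (midpoint (3/2, 1)).
With z = x + yi, square both sides:
(x - (-1))^2 + (y - (-1))^2 = (x - 4)^2 + (y - 3)^2
The x^2 and y^2 terms cancel: 10x + 8y = 25 - 2 = 23
Simplify: 10x + 8y = 23
Locus: Perpendicular bisector of the segment from (-1, -1) to (4, 3): the line 10x + 8y = 23


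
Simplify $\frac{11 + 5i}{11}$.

Divisor is real, so divide each part by 11:
= 1 + (5/11)i


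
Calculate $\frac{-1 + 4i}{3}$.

Divisor is real, so divide each part by 3:
= -1/3 + (4/3)i


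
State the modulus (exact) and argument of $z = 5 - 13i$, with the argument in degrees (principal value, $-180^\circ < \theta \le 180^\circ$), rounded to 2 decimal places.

|z| = sqrt(5^2 + (-13)^2) = sqrt(194)
arg(z) = arctan(b/a) = arctan(-13/5) (quadrant-adjusted) = -68.96°


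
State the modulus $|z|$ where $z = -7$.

|z| = sqrt(a^2 + b^2) = sqrt((-7)^2 + 0^2) = sqrt(49) = 7


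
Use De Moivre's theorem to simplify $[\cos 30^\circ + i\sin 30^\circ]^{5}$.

By De Moivre: z^n = r^n(cos(nθ) + i sin(nθ))
= 1^5(cos(5*30°) + i sin(5*30°))
= 1(cos 150° + i sin 150°)
= -sqrt(3)/2 + (1/2)i


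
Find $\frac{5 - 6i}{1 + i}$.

Multiply numerator and denominator by conjugate (1 - i):
= (5 - 6i)(1 - i) / (1^2 + 1^2)
= (-1 - 11i) / 2
= -1/2 - (11/2)i


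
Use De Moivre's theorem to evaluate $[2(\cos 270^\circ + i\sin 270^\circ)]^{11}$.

By De Moivre: z^n = r^n(cos(nθ) + i sin(nθ))
= 2^11(cos(11*270°) + i sin(11*270°))
= 2048(cos 90° + i sin 90°)
= 2048i


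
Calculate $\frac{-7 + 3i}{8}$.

Divisor is real, so divide each part by 8:
= -7/8 + (3/8)i


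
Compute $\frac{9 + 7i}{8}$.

Divisor is real, so divide each part by 8:
= 9/8 + (7/8)i


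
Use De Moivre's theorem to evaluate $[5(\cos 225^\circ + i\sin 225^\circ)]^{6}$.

By De Moivre: z^n = r^n(cos(nθ) + i sin(nθ))
= 5^6(cos(6*225°) + i sin(6*225°))
= 15625(cos 270° + i sin 270°)
= -15625i


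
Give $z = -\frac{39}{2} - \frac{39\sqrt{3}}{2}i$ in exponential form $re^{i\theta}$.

r = |z| = sqrt((-39/2)^2 + (-39*sqrt(3)/2)^2) = sqrt(1521/4 + 4563/4) = sqrt(1521) = 39
θ = arctan(b/a) = arctan(-33.775/-19.5) (quadrant-adjusted) = 240° = 4π/3
z = 39e^(i*4π/3)


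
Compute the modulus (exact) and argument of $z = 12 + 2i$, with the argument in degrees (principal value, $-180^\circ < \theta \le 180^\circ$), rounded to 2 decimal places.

|z| = sqrt(12^2 + 2^2) = sqrt(148)
arg(z) = arctan(b/a) = arctan(2/12) (quadrant-adjusted) = 9.46°


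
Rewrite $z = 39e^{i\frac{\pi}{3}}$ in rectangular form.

a = r cos θ = 39 * 1/2 = 39/2
b = r sin θ = 39 * sqrt(3)/2 = 39*sqrt(3)/2
z = 39/2 + (39*sqrt(3)/2)i


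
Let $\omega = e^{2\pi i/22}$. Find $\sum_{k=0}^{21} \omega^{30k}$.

Let ζ = ω^30 = e^(2πi·30/22). Since 22 ∤ 30, ζ ≠ 1.
Sum = Σ_{k=0}^{21} ζ^k = (ζ^22 - 1)/(ζ - 1) = (ω^{30·22} - 1)/(ζ - 1) = (1 - 1)/(ζ - 1) = 0


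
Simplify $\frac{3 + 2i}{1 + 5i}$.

Multiply numerator and denominator by conjugate (1 - 5i):
= (3 + 2i)(1 - 5i) / (1^2 + 5^2)
= (13 - 13i) / 26
Divide through by 13: (1 - i) / 2
= 1/2 - (1/2)i


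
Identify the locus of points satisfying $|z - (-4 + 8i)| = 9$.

|z - z0| = r describes a circle centered at z0 with radius r
Here z0 = -4 + 8i and r = 9
Locus: Circle centered at (-4, 8) with radius 9


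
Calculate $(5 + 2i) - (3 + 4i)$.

(5 - 3) + (2 - 4)i = 2 - 2i


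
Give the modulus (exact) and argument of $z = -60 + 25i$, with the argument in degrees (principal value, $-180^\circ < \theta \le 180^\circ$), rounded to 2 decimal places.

|z| = sqrt((-60)^2 + 25^2) = 65
arg(z) = arctan(b/a) = arctan(25/-60) (quadrant-adjusted) = 157.38°


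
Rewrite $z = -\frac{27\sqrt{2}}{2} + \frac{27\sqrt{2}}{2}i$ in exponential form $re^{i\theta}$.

r = |z| = sqrt((-27*sqrt(2)/2)^2 + (27*sqrt(2)/2)^2) = sqrt(729/2 + 729/2) = sqrt(729) = 27
θ = arctan(b/a) = arctan(19.0919/-19.0919) (quadrant-adjusted) = 135° = 3π/4
z = 27e^(i*3π/4)


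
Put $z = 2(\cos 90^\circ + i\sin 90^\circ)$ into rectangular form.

a = r cos θ = 2 * 0 = 0
b = r sin θ = 2 * 1 = 2
z = 2i


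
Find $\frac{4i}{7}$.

Divisor is real, so divide each part by 7:
= 0 + (4/7)i


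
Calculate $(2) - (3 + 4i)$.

(2 - 3) + (0 - 4)i = -1 - 4i


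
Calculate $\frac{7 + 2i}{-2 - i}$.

Multiply numerator and denominator by conjugate (-2 + i):
= (7 + 2i)(-2 + i) / ((-2)^2 + (-1)^2)
= (-16 + 3i) / 5
= -16/5 + (3/5)i


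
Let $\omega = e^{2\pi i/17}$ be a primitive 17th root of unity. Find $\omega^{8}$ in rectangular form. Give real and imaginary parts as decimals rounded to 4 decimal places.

ω^8 = e^(2πi·8/17) = e^(i·16π/17)
= cos(16π/17) + i sin(16π/17)
= -0.9830 + 0.1837i
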